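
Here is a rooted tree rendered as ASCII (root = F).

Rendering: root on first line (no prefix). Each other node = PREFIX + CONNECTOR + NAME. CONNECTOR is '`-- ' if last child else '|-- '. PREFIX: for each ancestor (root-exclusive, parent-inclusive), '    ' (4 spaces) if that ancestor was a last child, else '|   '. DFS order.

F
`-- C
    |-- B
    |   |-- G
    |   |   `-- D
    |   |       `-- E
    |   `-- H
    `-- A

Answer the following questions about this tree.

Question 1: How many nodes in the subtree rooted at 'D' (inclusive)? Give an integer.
Answer: 2

Derivation:
Subtree rooted at D contains: D, E
Count = 2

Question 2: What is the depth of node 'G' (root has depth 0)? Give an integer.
Path from root to G: F -> C -> B -> G
Depth = number of edges = 3

Answer: 3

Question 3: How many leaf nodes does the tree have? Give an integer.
Leaves (nodes with no children): A, E, H

Answer: 3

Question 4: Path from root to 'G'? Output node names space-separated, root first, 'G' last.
Answer: F C B G

Derivation:
Walk down from root: F -> C -> B -> G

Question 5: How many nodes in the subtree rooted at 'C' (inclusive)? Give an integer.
Answer: 7

Derivation:
Subtree rooted at C contains: A, B, C, D, E, G, H
Count = 7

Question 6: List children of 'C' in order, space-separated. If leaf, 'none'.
Answer: B A

Derivation:
Node C's children (from adjacency): B, A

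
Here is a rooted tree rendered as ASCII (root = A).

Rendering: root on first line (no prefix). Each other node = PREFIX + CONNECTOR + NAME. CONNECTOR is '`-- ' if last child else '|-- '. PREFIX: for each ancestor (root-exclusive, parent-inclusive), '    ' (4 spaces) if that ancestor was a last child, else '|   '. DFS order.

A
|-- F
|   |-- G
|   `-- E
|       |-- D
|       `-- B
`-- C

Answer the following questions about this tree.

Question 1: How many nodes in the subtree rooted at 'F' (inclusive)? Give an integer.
Answer: 5

Derivation:
Subtree rooted at F contains: B, D, E, F, G
Count = 5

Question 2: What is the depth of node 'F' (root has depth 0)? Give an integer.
Answer: 1

Derivation:
Path from root to F: A -> F
Depth = number of edges = 1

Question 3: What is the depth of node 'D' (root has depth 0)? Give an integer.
Answer: 3

Derivation:
Path from root to D: A -> F -> E -> D
Depth = number of edges = 3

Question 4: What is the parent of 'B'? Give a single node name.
Answer: E

Derivation:
Scan adjacency: B appears as child of E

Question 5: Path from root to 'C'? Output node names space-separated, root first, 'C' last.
Walk down from root: A -> C

Answer: A C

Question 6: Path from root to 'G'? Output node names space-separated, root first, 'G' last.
Answer: A F G

Derivation:
Walk down from root: A -> F -> G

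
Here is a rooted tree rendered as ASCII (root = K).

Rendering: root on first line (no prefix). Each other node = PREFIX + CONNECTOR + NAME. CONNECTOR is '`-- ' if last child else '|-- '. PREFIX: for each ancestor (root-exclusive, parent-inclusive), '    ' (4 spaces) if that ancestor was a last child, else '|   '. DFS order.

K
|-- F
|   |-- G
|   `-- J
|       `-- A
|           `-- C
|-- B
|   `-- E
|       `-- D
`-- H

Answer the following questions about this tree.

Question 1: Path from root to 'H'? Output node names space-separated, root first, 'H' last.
Walk down from root: K -> H

Answer: K H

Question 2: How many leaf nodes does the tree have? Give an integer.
Leaves (nodes with no children): C, D, G, H

Answer: 4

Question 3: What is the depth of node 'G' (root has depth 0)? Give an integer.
Path from root to G: K -> F -> G
Depth = number of edges = 2

Answer: 2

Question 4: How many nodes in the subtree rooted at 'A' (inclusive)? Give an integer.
Answer: 2

Derivation:
Subtree rooted at A contains: A, C
Count = 2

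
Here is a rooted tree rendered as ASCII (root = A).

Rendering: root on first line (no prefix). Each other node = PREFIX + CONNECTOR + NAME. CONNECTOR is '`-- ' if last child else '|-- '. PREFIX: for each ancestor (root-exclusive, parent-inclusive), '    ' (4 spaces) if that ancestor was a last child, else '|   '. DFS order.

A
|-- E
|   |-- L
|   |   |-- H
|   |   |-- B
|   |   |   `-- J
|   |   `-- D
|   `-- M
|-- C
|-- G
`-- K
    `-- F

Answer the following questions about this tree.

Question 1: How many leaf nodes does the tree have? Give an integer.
Answer: 7

Derivation:
Leaves (nodes with no children): C, D, F, G, H, J, M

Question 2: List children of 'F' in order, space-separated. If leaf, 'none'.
Node F's children (from adjacency): (leaf)

Answer: none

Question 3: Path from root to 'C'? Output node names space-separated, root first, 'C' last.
Walk down from root: A -> C

Answer: A C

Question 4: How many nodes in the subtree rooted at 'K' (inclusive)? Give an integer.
Answer: 2

Derivation:
Subtree rooted at K contains: F, K
Count = 2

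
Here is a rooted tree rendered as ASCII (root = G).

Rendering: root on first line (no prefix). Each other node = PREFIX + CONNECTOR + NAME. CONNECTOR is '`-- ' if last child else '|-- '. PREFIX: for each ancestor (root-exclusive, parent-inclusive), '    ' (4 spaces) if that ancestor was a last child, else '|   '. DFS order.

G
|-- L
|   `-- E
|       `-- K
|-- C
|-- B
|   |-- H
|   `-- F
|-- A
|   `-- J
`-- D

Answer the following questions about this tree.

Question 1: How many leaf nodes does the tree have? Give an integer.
Answer: 6

Derivation:
Leaves (nodes with no children): C, D, F, H, J, K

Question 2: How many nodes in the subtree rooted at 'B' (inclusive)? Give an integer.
Answer: 3

Derivation:
Subtree rooted at B contains: B, F, H
Count = 3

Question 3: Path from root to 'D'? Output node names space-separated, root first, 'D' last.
Answer: G D

Derivation:
Walk down from root: G -> D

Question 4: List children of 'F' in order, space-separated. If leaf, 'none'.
Node F's children (from adjacency): (leaf)

Answer: none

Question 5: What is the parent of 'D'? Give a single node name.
Scan adjacency: D appears as child of G

Answer: G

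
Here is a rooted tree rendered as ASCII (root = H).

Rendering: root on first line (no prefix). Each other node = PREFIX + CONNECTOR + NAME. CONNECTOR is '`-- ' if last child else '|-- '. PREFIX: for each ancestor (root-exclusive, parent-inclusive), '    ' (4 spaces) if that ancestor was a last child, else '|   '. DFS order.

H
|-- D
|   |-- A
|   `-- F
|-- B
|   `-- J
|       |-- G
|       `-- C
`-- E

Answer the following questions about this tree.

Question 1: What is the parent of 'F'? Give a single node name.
Scan adjacency: F appears as child of D

Answer: D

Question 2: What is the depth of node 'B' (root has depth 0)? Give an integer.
Answer: 1

Derivation:
Path from root to B: H -> B
Depth = number of edges = 1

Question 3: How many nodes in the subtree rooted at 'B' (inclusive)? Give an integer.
Subtree rooted at B contains: B, C, G, J
Count = 4

Answer: 4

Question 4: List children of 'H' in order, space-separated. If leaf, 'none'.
Node H's children (from adjacency): D, B, E

Answer: D B E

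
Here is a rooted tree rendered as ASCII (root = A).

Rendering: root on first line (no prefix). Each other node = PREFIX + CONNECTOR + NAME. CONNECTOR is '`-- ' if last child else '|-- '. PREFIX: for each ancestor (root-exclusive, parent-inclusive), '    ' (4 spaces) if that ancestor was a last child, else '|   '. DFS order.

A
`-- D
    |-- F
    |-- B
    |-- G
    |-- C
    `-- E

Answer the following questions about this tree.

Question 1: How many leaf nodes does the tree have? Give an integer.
Leaves (nodes with no children): B, C, E, F, G

Answer: 5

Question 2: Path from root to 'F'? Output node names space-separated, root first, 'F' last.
Answer: A D F

Derivation:
Walk down from root: A -> D -> F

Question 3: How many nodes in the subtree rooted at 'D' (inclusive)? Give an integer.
Subtree rooted at D contains: B, C, D, E, F, G
Count = 6

Answer: 6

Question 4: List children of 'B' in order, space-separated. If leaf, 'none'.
Node B's children (from adjacency): (leaf)

Answer: none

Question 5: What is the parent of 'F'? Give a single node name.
Scan adjacency: F appears as child of D

Answer: D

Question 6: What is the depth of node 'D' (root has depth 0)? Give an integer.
Answer: 1

Derivation:
Path from root to D: A -> D
Depth = number of edges = 1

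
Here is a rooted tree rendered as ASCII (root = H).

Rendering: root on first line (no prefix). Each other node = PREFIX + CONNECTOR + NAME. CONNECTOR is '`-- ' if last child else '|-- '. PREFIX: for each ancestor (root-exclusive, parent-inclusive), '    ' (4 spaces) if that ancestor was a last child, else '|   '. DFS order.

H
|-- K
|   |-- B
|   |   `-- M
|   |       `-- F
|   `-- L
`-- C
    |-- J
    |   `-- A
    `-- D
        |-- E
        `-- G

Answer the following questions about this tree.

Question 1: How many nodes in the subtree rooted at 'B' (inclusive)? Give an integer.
Answer: 3

Derivation:
Subtree rooted at B contains: B, F, M
Count = 3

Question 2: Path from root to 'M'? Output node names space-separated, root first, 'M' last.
Walk down from root: H -> K -> B -> M

Answer: H K B M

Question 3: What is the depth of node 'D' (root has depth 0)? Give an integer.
Path from root to D: H -> C -> D
Depth = number of edges = 2

Answer: 2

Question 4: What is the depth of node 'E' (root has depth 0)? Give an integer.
Path from root to E: H -> C -> D -> E
Depth = number of edges = 3

Answer: 3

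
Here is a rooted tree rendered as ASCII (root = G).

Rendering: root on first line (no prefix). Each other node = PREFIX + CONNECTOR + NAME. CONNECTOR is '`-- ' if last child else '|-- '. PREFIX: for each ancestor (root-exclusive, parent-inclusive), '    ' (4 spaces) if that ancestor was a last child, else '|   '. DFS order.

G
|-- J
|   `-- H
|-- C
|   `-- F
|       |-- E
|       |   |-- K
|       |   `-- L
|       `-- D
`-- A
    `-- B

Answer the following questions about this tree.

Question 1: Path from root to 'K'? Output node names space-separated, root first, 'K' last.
Answer: G C F E K

Derivation:
Walk down from root: G -> C -> F -> E -> K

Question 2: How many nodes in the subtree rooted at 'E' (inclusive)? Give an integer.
Subtree rooted at E contains: E, K, L
Count = 3

Answer: 3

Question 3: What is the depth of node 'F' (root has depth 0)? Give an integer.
Answer: 2

Derivation:
Path from root to F: G -> C -> F
Depth = number of edges = 2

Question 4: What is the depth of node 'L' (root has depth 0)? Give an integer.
Path from root to L: G -> C -> F -> E -> L
Depth = number of edges = 4

Answer: 4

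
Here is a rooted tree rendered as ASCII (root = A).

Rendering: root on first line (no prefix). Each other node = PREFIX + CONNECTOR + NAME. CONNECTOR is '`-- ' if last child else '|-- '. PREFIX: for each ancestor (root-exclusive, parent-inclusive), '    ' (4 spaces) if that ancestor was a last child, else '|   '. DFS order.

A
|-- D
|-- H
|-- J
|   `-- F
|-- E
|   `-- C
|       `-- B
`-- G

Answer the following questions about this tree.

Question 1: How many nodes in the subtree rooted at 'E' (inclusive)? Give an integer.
Answer: 3

Derivation:
Subtree rooted at E contains: B, C, E
Count = 3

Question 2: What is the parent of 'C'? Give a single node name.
Scan adjacency: C appears as child of E

Answer: E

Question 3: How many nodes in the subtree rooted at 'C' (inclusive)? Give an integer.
Subtree rooted at C contains: B, C
Count = 2

Answer: 2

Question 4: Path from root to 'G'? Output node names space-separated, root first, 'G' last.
Walk down from root: A -> G

Answer: A G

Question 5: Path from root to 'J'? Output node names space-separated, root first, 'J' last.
Answer: A J

Derivation:
Walk down from root: A -> J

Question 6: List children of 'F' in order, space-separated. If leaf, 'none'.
Answer: none

Derivation:
Node F's children (from adjacency): (leaf)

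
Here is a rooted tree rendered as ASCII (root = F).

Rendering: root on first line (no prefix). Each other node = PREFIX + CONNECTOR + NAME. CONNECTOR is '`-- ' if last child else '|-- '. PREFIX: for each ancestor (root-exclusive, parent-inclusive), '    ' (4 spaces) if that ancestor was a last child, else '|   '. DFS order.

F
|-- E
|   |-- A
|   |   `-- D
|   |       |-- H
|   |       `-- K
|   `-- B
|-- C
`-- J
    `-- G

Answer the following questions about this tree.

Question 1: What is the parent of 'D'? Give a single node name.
Answer: A

Derivation:
Scan adjacency: D appears as child of A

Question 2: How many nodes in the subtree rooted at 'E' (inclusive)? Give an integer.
Subtree rooted at E contains: A, B, D, E, H, K
Count = 6

Answer: 6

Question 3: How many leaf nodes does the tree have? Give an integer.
Leaves (nodes with no children): B, C, G, H, K

Answer: 5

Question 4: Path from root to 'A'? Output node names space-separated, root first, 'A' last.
Walk down from root: F -> E -> A

Answer: F E A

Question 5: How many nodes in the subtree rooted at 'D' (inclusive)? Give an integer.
Subtree rooted at D contains: D, H, K
Count = 3

Answer: 3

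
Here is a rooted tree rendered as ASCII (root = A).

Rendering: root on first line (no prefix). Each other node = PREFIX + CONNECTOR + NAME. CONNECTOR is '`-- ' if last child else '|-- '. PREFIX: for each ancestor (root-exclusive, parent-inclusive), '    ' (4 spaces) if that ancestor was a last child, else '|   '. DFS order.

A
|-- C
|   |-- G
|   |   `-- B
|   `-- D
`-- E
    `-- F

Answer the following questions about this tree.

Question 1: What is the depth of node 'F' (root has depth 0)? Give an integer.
Answer: 2

Derivation:
Path from root to F: A -> E -> F
Depth = number of edges = 2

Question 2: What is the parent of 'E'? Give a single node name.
Scan adjacency: E appears as child of A

Answer: A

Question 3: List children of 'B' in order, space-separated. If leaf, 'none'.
Answer: none

Derivation:
Node B's children (from adjacency): (leaf)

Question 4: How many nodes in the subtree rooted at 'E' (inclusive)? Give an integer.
Answer: 2

Derivation:
Subtree rooted at E contains: E, F
Count = 2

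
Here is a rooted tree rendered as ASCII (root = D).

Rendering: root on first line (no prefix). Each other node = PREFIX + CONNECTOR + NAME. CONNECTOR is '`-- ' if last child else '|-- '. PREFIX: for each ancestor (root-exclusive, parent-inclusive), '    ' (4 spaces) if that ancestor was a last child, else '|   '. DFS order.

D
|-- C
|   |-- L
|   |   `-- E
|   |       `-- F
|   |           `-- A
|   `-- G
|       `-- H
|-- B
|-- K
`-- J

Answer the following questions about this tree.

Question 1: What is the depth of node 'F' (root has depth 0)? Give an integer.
Answer: 4

Derivation:
Path from root to F: D -> C -> L -> E -> F
Depth = number of edges = 4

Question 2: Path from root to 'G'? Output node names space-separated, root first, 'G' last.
Answer: D C G

Derivation:
Walk down from root: D -> C -> G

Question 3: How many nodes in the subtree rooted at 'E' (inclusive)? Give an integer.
Subtree rooted at E contains: A, E, F
Count = 3

Answer: 3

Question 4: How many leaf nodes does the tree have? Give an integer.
Answer: 5

Derivation:
Leaves (nodes with no children): A, B, H, J, K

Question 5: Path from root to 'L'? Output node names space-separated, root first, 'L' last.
Answer: D C L

Derivation:
Walk down from root: D -> C -> L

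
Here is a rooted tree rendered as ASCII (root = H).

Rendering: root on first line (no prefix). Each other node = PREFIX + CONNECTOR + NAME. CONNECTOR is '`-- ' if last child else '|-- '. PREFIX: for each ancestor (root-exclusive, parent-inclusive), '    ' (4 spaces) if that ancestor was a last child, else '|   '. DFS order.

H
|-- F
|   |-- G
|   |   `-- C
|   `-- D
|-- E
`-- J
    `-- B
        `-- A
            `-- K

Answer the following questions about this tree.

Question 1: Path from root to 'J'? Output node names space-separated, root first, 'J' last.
Walk down from root: H -> J

Answer: H J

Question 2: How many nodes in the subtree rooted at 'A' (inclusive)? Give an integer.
Answer: 2

Derivation:
Subtree rooted at A contains: A, K
Count = 2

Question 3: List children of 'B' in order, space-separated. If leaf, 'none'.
Node B's children (from adjacency): A

Answer: A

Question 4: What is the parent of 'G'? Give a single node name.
Scan adjacency: G appears as child of F

Answer: F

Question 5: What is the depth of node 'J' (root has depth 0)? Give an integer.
Answer: 1

Derivation:
Path from root to J: H -> J
Depth = number of edges = 1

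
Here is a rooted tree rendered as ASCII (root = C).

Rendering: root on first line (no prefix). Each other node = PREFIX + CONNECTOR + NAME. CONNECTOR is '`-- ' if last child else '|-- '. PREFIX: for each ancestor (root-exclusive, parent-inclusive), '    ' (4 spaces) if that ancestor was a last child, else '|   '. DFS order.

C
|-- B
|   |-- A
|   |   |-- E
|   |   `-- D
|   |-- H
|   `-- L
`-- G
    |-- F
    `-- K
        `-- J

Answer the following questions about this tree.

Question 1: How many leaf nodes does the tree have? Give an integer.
Answer: 6

Derivation:
Leaves (nodes with no children): D, E, F, H, J, L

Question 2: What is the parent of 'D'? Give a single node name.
Scan adjacency: D appears as child of A

Answer: A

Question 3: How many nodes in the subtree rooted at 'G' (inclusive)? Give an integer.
Answer: 4

Derivation:
Subtree rooted at G contains: F, G, J, K
Count = 4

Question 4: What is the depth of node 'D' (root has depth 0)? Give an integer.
Answer: 3

Derivation:
Path from root to D: C -> B -> A -> D
Depth = number of edges = 3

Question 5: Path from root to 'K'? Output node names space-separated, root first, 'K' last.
Answer: C G K

Derivation:
Walk down from root: C -> G -> K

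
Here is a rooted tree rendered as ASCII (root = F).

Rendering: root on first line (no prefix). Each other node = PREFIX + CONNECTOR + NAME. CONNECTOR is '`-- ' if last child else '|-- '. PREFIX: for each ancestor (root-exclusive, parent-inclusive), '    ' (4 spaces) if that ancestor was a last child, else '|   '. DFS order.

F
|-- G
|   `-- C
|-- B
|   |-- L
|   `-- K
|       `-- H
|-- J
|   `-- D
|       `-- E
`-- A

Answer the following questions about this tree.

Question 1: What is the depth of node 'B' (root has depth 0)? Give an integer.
Answer: 1

Derivation:
Path from root to B: F -> B
Depth = number of edges = 1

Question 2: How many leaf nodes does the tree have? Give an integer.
Answer: 5

Derivation:
Leaves (nodes with no children): A, C, E, H, L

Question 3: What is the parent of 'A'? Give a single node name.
Answer: F

Derivation:
Scan adjacency: A appears as child of F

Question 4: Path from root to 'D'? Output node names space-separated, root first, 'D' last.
Walk down from root: F -> J -> D

Answer: F J D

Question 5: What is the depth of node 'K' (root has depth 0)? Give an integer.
Path from root to K: F -> B -> K
Depth = number of edges = 2

Answer: 2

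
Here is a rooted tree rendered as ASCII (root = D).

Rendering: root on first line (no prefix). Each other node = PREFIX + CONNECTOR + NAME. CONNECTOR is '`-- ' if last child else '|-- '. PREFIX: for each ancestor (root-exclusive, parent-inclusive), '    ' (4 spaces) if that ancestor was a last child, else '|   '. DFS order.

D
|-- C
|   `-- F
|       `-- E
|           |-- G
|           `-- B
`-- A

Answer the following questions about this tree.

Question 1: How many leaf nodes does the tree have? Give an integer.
Answer: 3

Derivation:
Leaves (nodes with no children): A, B, G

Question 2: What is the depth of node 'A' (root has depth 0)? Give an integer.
Path from root to A: D -> A
Depth = number of edges = 1

Answer: 1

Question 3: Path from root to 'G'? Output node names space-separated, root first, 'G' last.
Answer: D C F E G

Derivation:
Walk down from root: D -> C -> F -> E -> G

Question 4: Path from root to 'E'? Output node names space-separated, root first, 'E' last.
Answer: D C F E

Derivation:
Walk down from root: D -> C -> F -> E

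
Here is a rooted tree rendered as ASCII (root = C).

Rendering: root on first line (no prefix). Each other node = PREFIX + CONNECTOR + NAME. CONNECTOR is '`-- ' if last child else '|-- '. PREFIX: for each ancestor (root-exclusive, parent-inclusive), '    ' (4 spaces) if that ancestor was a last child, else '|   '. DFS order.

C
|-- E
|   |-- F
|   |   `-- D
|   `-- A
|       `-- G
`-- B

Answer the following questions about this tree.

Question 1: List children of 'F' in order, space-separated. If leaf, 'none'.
Node F's children (from adjacency): D

Answer: D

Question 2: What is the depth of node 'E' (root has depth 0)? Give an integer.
Answer: 1

Derivation:
Path from root to E: C -> E
Depth = number of edges = 1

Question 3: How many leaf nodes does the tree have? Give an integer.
Answer: 3

Derivation:
Leaves (nodes with no children): B, D, G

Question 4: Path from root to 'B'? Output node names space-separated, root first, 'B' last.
Walk down from root: C -> B

Answer: C B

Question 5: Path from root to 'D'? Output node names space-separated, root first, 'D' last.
Answer: C E F D

Derivation:
Walk down from root: C -> E -> F -> D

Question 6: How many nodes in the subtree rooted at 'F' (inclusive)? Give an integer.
Subtree rooted at F contains: D, F
Count = 2

Answer: 2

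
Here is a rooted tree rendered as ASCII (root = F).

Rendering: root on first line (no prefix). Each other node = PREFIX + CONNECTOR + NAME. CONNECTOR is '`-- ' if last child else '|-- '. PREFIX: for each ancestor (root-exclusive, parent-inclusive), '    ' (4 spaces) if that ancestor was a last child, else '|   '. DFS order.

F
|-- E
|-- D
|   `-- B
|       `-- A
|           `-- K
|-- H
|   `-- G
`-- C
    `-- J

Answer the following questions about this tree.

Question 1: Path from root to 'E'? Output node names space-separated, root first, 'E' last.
Answer: F E

Derivation:
Walk down from root: F -> E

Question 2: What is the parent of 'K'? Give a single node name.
Scan adjacency: K appears as child of A

Answer: A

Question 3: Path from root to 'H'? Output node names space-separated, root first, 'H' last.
Answer: F H

Derivation:
Walk down from root: F -> H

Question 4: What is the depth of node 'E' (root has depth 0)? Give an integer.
Answer: 1

Derivation:
Path from root to E: F -> E
Depth = number of edges = 1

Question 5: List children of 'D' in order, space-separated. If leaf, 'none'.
Node D's children (from adjacency): B

Answer: B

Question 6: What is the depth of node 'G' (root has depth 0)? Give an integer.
Answer: 2

Derivation:
Path from root to G: F -> H -> G
Depth = number of edges = 2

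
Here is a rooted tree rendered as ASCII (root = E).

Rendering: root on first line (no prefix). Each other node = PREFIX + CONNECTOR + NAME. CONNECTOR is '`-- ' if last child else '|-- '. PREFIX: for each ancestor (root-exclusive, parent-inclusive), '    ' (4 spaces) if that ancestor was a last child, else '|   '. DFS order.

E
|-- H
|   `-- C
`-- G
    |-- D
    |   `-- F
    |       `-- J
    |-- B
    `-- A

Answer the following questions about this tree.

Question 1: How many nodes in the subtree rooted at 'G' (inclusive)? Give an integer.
Answer: 6

Derivation:
Subtree rooted at G contains: A, B, D, F, G, J
Count = 6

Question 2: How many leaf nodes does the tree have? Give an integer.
Answer: 4

Derivation:
Leaves (nodes with no children): A, B, C, J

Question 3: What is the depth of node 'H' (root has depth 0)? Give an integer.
Path from root to H: E -> H
Depth = number of edges = 1

Answer: 1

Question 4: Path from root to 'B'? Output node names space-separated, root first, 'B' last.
Answer: E G B

Derivation:
Walk down from root: E -> G -> B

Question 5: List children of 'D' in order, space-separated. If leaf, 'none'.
Node D's children (from adjacency): F

Answer: F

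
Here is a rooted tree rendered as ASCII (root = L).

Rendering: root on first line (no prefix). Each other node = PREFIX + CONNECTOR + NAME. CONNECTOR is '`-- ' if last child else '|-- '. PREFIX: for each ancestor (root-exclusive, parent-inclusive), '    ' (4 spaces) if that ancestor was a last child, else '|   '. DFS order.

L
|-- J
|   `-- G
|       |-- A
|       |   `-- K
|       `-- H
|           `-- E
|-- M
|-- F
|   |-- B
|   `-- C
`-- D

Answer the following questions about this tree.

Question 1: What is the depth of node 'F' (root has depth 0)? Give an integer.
Answer: 1

Derivation:
Path from root to F: L -> F
Depth = number of edges = 1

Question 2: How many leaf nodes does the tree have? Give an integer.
Leaves (nodes with no children): B, C, D, E, K, M

Answer: 6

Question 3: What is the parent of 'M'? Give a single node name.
Scan adjacency: M appears as child of L

Answer: L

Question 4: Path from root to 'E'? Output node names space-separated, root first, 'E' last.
Walk down from root: L -> J -> G -> H -> E

Answer: L J G H E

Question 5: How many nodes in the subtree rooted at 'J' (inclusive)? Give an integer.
Answer: 6

Derivation:
Subtree rooted at J contains: A, E, G, H, J, K
Count = 6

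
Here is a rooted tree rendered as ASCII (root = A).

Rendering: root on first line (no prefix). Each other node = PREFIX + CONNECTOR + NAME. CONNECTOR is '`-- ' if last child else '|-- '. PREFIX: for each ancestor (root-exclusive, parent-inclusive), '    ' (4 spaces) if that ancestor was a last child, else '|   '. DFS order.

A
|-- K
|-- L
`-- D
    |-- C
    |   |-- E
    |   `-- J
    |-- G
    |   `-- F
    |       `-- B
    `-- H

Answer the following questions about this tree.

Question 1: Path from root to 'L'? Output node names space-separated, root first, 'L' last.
Answer: A L

Derivation:
Walk down from root: A -> L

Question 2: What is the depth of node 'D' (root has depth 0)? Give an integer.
Path from root to D: A -> D
Depth = number of edges = 1

Answer: 1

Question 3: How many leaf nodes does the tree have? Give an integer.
Answer: 6

Derivation:
Leaves (nodes with no children): B, E, H, J, K, L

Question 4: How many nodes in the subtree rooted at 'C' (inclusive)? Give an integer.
Answer: 3

Derivation:
Subtree rooted at C contains: C, E, J
Count = 3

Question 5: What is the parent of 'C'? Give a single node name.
Scan adjacency: C appears as child of D

Answer: D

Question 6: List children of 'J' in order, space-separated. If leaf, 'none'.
Node J's children (from adjacency): (leaf)

Answer: none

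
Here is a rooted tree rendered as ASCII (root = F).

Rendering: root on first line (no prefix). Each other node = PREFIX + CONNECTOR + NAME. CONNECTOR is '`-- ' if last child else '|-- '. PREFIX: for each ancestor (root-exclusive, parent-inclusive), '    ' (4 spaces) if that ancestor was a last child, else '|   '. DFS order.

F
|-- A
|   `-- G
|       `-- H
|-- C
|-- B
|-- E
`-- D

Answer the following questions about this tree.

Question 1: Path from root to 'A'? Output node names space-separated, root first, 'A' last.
Walk down from root: F -> A

Answer: F A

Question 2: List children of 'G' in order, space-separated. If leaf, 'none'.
Node G's children (from adjacency): H

Answer: H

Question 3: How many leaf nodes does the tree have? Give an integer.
Answer: 5

Derivation:
Leaves (nodes with no children): B, C, D, E, H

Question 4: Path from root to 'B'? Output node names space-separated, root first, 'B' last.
Answer: F B

Derivation:
Walk down from root: F -> B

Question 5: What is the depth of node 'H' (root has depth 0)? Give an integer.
Answer: 3

Derivation:
Path from root to H: F -> A -> G -> H
Depth = number of edges = 3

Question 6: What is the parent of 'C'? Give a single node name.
Scan adjacency: C appears as child of F

Answer: F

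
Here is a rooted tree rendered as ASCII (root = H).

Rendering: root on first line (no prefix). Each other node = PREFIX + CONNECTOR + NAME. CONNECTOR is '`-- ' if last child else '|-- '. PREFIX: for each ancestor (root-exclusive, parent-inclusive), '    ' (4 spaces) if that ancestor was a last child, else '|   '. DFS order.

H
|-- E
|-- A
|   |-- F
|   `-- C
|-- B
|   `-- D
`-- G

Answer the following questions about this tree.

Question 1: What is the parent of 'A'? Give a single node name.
Scan adjacency: A appears as child of H

Answer: H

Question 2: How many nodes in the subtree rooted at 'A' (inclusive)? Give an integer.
Answer: 3

Derivation:
Subtree rooted at A contains: A, C, F
Count = 3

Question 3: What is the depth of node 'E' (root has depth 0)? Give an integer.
Path from root to E: H -> E
Depth = number of edges = 1

Answer: 1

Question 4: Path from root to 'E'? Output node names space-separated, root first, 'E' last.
Answer: H E

Derivation:
Walk down from root: H -> E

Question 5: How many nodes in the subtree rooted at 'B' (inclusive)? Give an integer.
Answer: 2

Derivation:
Subtree rooted at B contains: B, D
Count = 2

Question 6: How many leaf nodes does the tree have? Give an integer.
Answer: 5

Derivation:
Leaves (nodes with no children): C, D, E, F, G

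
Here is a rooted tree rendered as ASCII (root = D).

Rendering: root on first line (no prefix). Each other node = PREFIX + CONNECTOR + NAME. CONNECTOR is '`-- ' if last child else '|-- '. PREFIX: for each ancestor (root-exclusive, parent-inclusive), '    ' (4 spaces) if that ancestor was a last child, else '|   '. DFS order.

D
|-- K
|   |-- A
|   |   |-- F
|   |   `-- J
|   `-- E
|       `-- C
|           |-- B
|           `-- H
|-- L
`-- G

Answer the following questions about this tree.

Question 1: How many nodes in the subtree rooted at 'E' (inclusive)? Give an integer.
Subtree rooted at E contains: B, C, E, H
Count = 4

Answer: 4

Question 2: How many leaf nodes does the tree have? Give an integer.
Answer: 6

Derivation:
Leaves (nodes with no children): B, F, G, H, J, L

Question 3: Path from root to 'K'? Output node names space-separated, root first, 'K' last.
Walk down from root: D -> K

Answer: D K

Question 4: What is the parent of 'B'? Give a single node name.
Answer: C

Derivation:
Scan adjacency: B appears as child of C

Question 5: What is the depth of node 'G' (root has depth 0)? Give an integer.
Answer: 1

Derivation:
Path from root to G: D -> G
Depth = number of edges = 1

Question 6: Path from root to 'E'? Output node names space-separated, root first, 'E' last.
Walk down from root: D -> K -> E

Answer: D K E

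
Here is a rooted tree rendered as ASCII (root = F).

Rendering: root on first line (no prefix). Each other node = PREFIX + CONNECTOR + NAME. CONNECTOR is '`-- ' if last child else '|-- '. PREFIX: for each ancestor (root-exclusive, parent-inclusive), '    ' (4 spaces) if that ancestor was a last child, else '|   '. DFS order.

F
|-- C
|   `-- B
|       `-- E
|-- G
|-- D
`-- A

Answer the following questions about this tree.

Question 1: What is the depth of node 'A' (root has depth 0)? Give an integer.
Path from root to A: F -> A
Depth = number of edges = 1

Answer: 1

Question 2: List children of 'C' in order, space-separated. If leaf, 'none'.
Answer: B

Derivation:
Node C's children (from adjacency): B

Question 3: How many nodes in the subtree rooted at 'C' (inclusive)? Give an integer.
Answer: 3

Derivation:
Subtree rooted at C contains: B, C, E
Count = 3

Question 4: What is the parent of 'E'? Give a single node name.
Answer: B

Derivation:
Scan adjacency: E appears as child of B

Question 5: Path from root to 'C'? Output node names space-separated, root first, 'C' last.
Answer: F C

Derivation:
Walk down from root: F -> C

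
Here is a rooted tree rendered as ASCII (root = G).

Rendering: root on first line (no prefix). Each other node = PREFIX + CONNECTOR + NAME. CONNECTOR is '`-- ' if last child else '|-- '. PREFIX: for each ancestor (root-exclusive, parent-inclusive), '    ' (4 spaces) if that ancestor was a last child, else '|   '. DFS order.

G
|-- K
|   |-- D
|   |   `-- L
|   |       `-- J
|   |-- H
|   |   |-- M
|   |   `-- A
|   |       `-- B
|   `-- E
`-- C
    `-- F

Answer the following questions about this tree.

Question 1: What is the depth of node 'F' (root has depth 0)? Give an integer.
Path from root to F: G -> C -> F
Depth = number of edges = 2

Answer: 2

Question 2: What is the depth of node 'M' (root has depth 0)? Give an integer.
Answer: 3

Derivation:
Path from root to M: G -> K -> H -> M
Depth = number of edges = 3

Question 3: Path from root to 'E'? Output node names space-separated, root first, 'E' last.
Answer: G K E

Derivation:
Walk down from root: G -> K -> E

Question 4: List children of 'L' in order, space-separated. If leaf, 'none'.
Answer: J

Derivation:
Node L's children (from adjacency): J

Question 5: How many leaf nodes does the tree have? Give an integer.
Answer: 5

Derivation:
Leaves (nodes with no children): B, E, F, J, M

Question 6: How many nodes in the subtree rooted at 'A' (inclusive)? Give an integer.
Subtree rooted at A contains: A, B
Count = 2

Answer: 2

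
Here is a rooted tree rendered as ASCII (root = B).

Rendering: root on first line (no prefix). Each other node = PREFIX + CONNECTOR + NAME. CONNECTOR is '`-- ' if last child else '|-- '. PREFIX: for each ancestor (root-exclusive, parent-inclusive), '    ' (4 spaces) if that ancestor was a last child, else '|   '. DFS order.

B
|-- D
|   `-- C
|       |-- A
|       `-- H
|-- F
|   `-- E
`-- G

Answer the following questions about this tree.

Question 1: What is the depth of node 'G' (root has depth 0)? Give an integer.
Answer: 1

Derivation:
Path from root to G: B -> G
Depth = number of edges = 1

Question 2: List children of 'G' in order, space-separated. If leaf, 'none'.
Answer: none

Derivation:
Node G's children (from adjacency): (leaf)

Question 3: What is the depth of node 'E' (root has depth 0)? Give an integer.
Answer: 2

Derivation:
Path from root to E: B -> F -> E
Depth = number of edges = 2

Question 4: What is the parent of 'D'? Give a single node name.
Scan adjacency: D appears as child of B

Answer: B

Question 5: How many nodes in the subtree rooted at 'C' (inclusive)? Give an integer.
Answer: 3

Derivation:
Subtree rooted at C contains: A, C, H
Count = 3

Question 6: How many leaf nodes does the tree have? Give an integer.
Answer: 4

Derivation:
Leaves (nodes with no children): A, E, G, H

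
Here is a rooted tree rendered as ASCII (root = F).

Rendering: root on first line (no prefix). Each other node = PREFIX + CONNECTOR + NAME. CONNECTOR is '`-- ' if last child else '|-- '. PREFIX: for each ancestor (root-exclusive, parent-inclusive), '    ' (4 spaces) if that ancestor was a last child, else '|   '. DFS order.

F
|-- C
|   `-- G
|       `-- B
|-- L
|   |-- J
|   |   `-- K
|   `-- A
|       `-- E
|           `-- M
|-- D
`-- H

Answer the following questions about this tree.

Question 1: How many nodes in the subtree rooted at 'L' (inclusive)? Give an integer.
Subtree rooted at L contains: A, E, J, K, L, M
Count = 6

Answer: 6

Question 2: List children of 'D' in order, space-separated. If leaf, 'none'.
Answer: none

Derivation:
Node D's children (from adjacency): (leaf)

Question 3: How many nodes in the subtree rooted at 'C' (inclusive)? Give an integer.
Subtree rooted at C contains: B, C, G
Count = 3

Answer: 3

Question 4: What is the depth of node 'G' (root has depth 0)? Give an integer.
Path from root to G: F -> C -> G
Depth = number of edges = 2

Answer: 2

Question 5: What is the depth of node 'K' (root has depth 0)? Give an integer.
Answer: 3

Derivation:
Path from root to K: F -> L -> J -> K
Depth = number of edges = 3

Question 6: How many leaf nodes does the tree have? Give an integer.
Leaves (nodes with no children): B, D, H, K, M

Answer: 5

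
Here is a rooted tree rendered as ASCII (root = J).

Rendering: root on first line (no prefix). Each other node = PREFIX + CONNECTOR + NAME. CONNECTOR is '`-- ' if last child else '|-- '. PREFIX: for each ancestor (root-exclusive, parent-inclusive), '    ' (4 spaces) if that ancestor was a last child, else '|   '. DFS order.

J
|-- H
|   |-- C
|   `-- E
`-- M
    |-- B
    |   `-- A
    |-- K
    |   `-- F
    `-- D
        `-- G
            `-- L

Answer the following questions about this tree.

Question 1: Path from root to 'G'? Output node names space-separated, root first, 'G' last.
Walk down from root: J -> M -> D -> G

Answer: J M D G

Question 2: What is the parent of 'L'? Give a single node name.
Answer: G

Derivation:
Scan adjacency: L appears as child of G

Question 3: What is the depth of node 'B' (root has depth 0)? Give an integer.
Path from root to B: J -> M -> B
Depth = number of edges = 2

Answer: 2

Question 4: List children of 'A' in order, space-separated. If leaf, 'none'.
Answer: none

Derivation:
Node A's children (from adjacency): (leaf)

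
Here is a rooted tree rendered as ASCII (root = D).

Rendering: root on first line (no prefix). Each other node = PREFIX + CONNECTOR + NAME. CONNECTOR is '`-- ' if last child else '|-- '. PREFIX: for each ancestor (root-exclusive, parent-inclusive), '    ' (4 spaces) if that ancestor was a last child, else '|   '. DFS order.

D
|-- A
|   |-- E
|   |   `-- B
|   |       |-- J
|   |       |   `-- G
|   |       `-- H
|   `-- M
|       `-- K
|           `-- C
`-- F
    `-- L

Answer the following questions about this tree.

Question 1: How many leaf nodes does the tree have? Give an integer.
Answer: 4

Derivation:
Leaves (nodes with no children): C, G, H, L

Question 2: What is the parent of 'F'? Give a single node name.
Scan adjacency: F appears as child of D

Answer: D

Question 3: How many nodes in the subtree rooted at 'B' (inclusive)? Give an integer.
Answer: 4

Derivation:
Subtree rooted at B contains: B, G, H, J
Count = 4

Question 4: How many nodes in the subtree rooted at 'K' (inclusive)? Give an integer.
Answer: 2

Derivation:
Subtree rooted at K contains: C, K
Count = 2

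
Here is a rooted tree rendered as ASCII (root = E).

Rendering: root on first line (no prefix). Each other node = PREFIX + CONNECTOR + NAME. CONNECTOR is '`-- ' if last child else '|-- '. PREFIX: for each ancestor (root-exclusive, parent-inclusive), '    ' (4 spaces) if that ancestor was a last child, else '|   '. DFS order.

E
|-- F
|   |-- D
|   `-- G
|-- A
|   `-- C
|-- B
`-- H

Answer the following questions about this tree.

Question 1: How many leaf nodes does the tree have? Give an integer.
Leaves (nodes with no children): B, C, D, G, H

Answer: 5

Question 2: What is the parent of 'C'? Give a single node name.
Scan adjacency: C appears as child of A

Answer: A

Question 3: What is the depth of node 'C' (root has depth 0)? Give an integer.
Path from root to C: E -> A -> C
Depth = number of edges = 2

Answer: 2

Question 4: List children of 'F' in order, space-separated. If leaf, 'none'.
Answer: D G

Derivation:
Node F's children (from adjacency): D, G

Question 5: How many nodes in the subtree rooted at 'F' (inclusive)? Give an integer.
Subtree rooted at F contains: D, F, G
Count = 3

Answer: 3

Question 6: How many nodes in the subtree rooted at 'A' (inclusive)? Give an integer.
Answer: 2

Derivation:
Subtree rooted at A contains: A, C
Count = 2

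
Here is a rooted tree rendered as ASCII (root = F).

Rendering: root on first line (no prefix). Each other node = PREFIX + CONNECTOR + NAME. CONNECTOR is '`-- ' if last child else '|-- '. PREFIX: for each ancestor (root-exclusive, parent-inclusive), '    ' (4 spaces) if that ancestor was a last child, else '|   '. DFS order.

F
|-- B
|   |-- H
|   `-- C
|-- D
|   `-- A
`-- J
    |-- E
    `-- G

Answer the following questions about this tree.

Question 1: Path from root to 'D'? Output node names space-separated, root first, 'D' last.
Walk down from root: F -> D

Answer: F D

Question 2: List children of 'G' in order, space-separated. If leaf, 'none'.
Node G's children (from adjacency): (leaf)

Answer: none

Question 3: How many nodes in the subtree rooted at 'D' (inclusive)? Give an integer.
Subtree rooted at D contains: A, D
Count = 2

Answer: 2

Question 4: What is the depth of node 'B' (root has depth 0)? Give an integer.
Path from root to B: F -> B
Depth = number of edges = 1

Answer: 1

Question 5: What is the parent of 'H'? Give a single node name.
Answer: B

Derivation:
Scan adjacency: H appears as child of B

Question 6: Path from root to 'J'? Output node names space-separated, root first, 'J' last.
Walk down from root: F -> J

Answer: F J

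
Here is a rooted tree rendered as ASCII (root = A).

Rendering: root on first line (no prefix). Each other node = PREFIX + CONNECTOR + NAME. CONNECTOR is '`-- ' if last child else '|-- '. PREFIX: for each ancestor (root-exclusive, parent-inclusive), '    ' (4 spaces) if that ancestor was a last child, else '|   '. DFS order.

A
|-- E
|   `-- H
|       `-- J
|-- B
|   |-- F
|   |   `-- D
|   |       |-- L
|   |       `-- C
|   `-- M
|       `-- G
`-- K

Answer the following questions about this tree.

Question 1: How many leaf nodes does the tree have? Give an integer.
Answer: 5

Derivation:
Leaves (nodes with no children): C, G, J, K, L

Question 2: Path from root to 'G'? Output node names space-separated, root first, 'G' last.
Walk down from root: A -> B -> M -> G

Answer: A B M G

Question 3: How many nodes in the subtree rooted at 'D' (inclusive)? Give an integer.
Subtree rooted at D contains: C, D, L
Count = 3

Answer: 3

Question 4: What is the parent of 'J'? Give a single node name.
Scan adjacency: J appears as child of H

Answer: H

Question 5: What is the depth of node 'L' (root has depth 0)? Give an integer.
Answer: 4

Derivation:
Path from root to L: A -> B -> F -> D -> L
Depth = number of edges = 4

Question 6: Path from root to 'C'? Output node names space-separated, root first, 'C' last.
Walk down from root: A -> B -> F -> D -> C

Answer: A B F D C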